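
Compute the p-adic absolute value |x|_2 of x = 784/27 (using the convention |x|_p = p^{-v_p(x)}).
|784/27|_2 = 1/16

Step 1 — compute v_2(x) by factoring powers of 2 out of the numerator and denominator: v_2(784/27) = 4. Step 2 — apply |x|_p = p^{-v_p(x)} = 2^{-4} = 1/16.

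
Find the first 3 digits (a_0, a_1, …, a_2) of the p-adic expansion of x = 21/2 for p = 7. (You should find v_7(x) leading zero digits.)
(a_0, …, a_2) = (0, 5, 3)

v_7(21/2) = 1, so a_0 = ... = a_0 = 0. Factor out: x = 7^1 · u with u = 3/2 a unit in ℤ_7. Expand u iteratively via a_{v+i} = u_i mod 7, u_{i+1} = (u_i − a_{v+i})/7:
  u_0 = 3/2;  a_1 = 5;  u_1 = (u_0 − 5)/7 = -1/2
  u_1 = -1/2;  a_2 = 3;  u_2 = (u_1 − 3)/7 = -1/2
Digits: (0, 5, 3).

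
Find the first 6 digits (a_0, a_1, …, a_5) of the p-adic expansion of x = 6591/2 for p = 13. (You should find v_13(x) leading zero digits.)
(a_0, …, a_5) = (0, 0, 0, 8, 6, 6)

v_13(6591/2) = 3, so a_0 = ... = a_2 = 0. Factor out: x = 13^3 · u with u = 3/2 a unit in ℤ_13. Expand u iteratively via a_{v+i} = u_i mod 13, u_{i+1} = (u_i − a_{v+i})/13:
  u_0 = 3/2;  a_3 = 8;  u_1 = (u_0 − 8)/13 = -1/2
  u_1 = -1/2;  a_4 = 6;  u_2 = (u_1 − 6)/13 = -1/2
  u_2 = -1/2;  a_5 = 6;  u_3 = (u_2 − 6)/13 = -1/2
Digits: (0, 0, 0, 8, 6, 6).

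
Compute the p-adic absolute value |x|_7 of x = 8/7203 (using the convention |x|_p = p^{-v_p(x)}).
|8/7203|_7 = 2401

Step 1 — compute v_7(x) by factoring powers of 7 out of the numerator and denominator: v_7(8/7203) = -4. Step 2 — apply |x|_p = p^{-v_p(x)} = 7^{4} = 2401.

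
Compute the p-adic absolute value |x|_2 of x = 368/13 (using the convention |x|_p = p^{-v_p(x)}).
|368/13|_2 = 1/16

Step 1 — compute v_2(x) by factoring powers of 2 out of the numerator and denominator: v_2(368/13) = 4. Step 2 — apply |x|_p = p^{-v_p(x)} = 2^{-4} = 1/16.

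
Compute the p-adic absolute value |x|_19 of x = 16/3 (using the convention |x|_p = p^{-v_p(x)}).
|16/3|_19 = 1

Step 1 — compute v_19(x) by factoring powers of 19 out of the numerator and denominator: v_19(16/3) = 0. Step 2 — apply |x|_p = p^{-v_p(x)} = 19^{0} = 1.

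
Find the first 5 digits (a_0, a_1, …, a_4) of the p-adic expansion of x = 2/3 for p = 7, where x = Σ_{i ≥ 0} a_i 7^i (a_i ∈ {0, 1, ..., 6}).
(a_0, …, a_4) = (3, 2, 2, 2, 2)

v_7(2/3) = 0 (numerator and denominator both coprime to 7), so x ∈ ℤ_7^×. Compute digits iteratively via a_i = x_i mod 7, x_{i+1} = (x_i − a_i)/7, with x_0 = x:
  x_0 = 2/3;  a_0 = 3;  x_1 = (x_0 − 3)/7 = -1/3
  x_1 = -1/3;  a_1 = 2;  x_2 = (x_1 − 2)/7 = -1/3
  x_2 = -1/3;  a_2 = 2;  x_3 = (x_2 − 2)/7 = -1/3
  x_3 = -1/3;  a_3 = 2;  x_4 = (x_3 − 2)/7 = -1/3
  x_4 = -1/3;  a_4 = 2;  x_5 = (x_4 − 2)/7 = -1/3
Digits: (3, 2, 2, 2, 2).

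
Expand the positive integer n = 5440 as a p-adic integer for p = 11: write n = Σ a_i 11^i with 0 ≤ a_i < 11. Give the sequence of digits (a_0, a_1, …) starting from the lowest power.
(a_0, a_1, …) = (6, 10, 0, 4)

Repeated division by 11 gives the digits low-to-high: 5440 = 6 + 10·11^1 + 4·11^3. Digit sequence: (6, 10, 0, 4).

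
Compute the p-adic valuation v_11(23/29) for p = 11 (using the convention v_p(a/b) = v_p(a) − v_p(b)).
v_11(23/29) = 0

Factor powers of 11 from the numerator and denominator of the reduced fraction: 23 = 11^0 · 23 and 29 = 11^0 · 29. Apply v_p(a/b) = v_p(a) − v_p(b): v_11(23/29) = 0 − 0 = 0.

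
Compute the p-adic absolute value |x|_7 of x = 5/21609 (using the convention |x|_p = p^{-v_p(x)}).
|5/21609|_7 = 2401

Step 1 — compute v_7(x) by factoring powers of 7 out of the numerator and denominator: v_7(5/21609) = -4. Step 2 — apply |x|_p = p^{-v_p(x)} = 7^{4} = 2401.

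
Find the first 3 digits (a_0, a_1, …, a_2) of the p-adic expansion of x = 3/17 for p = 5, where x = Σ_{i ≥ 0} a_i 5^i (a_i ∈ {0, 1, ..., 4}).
(a_0, …, a_2) = (4, 1, 2)

v_5(3/17) = 0 (numerator and denominator both coprime to 5), so x ∈ ℤ_5^×. Compute digits iteratively via a_i = x_i mod 5, x_{i+1} = (x_i − a_i)/5, with x_0 = x:
  x_0 = 3/17;  a_0 = 4;  x_1 = (x_0 − 4)/5 = -13/17
  x_1 = -13/17;  a_1 = 1;  x_2 = (x_1 − 1)/5 = -6/17
  x_2 = -6/17;  a_2 = 2;  x_3 = (x_2 − 2)/5 = -8/17
Digits: (4, 1, 2).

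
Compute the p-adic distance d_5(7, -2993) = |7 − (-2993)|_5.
d_5(7, -2993) = 1/125

Step 1 — x − y = 7 − (-2993) = 3000. Step 2 — v_5(3000) = 3 (factor: 3000 = (5^3 · 24); the sign does not affect v_p). Step 3 — |x − y|_5 = 5^{-3} = 1/125.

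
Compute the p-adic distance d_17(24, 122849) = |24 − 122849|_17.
d_17(24, 122849) = 1/4913

Step 1 — x − y = 24 − 122849 = -122825. Step 2 — v_17(-122825) = 3 (factor: -122825 = −(17^3 · 25); the sign does not affect v_p). Step 3 — |x − y|_17 = 17^{-3} = 1/4913.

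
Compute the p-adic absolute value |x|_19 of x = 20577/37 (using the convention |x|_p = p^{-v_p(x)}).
|20577/37|_19 = 1/6859

Step 1 — compute v_19(x) by factoring powers of 19 out of the numerator and denominator: v_19(20577/37) = 3. Step 2 — apply |x|_p = p^{-v_p(x)} = 19^{-3} = 1/6859.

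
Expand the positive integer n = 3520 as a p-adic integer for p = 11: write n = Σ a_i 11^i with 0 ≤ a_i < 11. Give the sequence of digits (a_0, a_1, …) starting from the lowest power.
(a_0, a_1, …) = (0, 1, 7, 2)

Repeated division by 11 gives the digits low-to-high: 3520 = 1·11^1 + 7·11^2 + 2·11^3. Digit sequence: (0, 1, 7, 2).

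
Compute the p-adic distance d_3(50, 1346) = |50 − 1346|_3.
d_3(50, 1346) = 1/81

Step 1 — x − y = 50 − 1346 = -1296. Step 2 — v_3(-1296) = 4 (factor: -1296 = −(3^4 · 16); the sign does not affect v_p). Step 3 — |x − y|_3 = 3^{-4} = 1/81.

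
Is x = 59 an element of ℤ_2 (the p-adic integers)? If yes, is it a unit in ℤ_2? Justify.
x ∈ ℤ_2^× (unit); v_2(x) = 0

ℤ_2 = {x ∈ ℚ_2 : v_2(x) ≥ 0} and ℤ_2^× = {x ∈ ℤ_2 : v_2(x) = 0}. Here v_2(59) = v_2(num) − v_2(den) = 0; compare against these criteria.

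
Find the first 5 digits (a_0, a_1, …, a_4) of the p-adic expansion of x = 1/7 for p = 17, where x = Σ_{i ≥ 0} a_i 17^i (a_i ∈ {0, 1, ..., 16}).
(a_0, …, a_4) = (5, 7, 2, 12, 9)

v_17(1/7) = 0 (numerator and denominator both coprime to 17), so x ∈ ℤ_17^×. Compute digits iteratively via a_i = x_i mod 17, x_{i+1} = (x_i − a_i)/17, with x_0 = x:
  x_0 = 1/7;  a_0 = 5;  x_1 = (x_0 − 5)/17 = -2/7
  x_1 = -2/7;  a_1 = 7;  x_2 = (x_1 − 7)/17 = -3/7
  x_2 = -3/7;  a_2 = 2;  x_3 = (x_2 − 2)/17 = -1/7
  x_3 = -1/7;  a_3 = 12;  x_4 = (x_3 − 12)/17 = -5/7
  x_4 = -5/7;  a_4 = 9;  x_5 = (x_4 − 9)/17 = -4/7
Digits: (5, 7, 2, 12, 9).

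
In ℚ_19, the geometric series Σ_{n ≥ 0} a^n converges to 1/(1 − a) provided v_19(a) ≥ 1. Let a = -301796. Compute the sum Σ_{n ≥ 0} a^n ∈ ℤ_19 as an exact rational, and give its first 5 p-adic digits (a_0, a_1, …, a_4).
Σ a^n = 1/(1 − a) = 1/301797;  first 5 digits = (1, 0, 0, 13, 16)

v_19(a) = 3 ≥ 1, so the series converges in ℤ_19 to 1/(1 − a) = 1/(1 − (-301796)) = 1/301797. Expand this rational in ℤ_19: compute digits iteratively via d_i = x_i mod 19, x_{i+1} = (x_i − d_i)/19. The first 5 digits are (1, 0, 0, 13, 16).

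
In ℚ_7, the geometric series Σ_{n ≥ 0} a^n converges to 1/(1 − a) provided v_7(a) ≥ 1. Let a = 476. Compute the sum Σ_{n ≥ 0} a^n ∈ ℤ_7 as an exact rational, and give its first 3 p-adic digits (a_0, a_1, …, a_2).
Σ a^n = 1/(1 − a) = -1/475;  first 3 digits = (1, 5, 6)

v_7(a) = 1 ≥ 1, so the series converges in ℤ_7 to 1/(1 − a) = 1/(1 − 476) = -1/475. Expand this rational in ℤ_7: compute digits iteratively via d_i = x_i mod 7, x_{i+1} = (x_i − d_i)/7. The first 3 digits are (1, 5, 6).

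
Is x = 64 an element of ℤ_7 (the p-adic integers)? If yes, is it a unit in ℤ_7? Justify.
x ∈ ℤ_7^× (unit); v_7(x) = 0

ℤ_7 = {x ∈ ℚ_7 : v_7(x) ≥ 0} and ℤ_7^× = {x ∈ ℤ_7 : v_7(x) = 0}. Here v_7(64) = v_7(num) − v_7(den) = 0; compare against these criteria.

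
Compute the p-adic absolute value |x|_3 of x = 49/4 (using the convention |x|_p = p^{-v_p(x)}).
|49/4|_3 = 1

Step 1 — compute v_3(x) by factoring powers of 3 out of the numerator and denominator: v_3(49/4) = 0. Step 2 — apply |x|_p = p^{-v_p(x)} = 3^{0} = 1.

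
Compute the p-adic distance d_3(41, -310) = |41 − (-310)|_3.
d_3(41, -310) = 1/27

Step 1 — x − y = 41 − (-310) = 351. Step 2 — v_3(351) = 3 (factor: 351 = (3^3 · 13); the sign does not affect v_p). Step 3 — |x − y|_3 = 3^{-3} = 1/27.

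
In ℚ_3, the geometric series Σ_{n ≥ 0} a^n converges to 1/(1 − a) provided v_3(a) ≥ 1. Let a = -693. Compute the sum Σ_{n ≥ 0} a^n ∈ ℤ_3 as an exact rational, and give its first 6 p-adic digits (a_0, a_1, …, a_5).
Σ a^n = 1/(1 − a) = 1/694;  first 6 digits = (1, 0, 1, 1, 1, 2)

v_3(a) = 2 ≥ 1, so the series converges in ℤ_3 to 1/(1 − a) = 1/(1 − (-693)) = 1/694. Expand this rational in ℤ_3: compute digits iteratively via d_i = x_i mod 3, x_{i+1} = (x_i − d_i)/3. The first 6 digits are (1, 0, 1, 1, 1, 2).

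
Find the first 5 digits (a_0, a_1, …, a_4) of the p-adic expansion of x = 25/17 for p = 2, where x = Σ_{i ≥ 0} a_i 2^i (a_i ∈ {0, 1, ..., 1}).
(a_0, …, a_4) = (1, 0, 0, 1, 0)

v_2(25/17) = 0 (numerator and denominator both coprime to 2), so x ∈ ℤ_2^×. Compute digits iteratively via a_i = x_i mod 2, x_{i+1} = (x_i − a_i)/2, with x_0 = x:
  x_0 = 25/17;  a_0 = 1;  x_1 = (x_0 − 1)/2 = 4/17
  x_1 = 4/17;  a_1 = 0;  x_2 = (x_1 − 0)/2 = 2/17
  x_2 = 2/17;  a_2 = 0;  x_3 = (x_2 − 0)/2 = 1/17
  x_3 = 1/17;  a_3 = 1;  x_4 = (x_3 − 1)/2 = -8/17
  x_4 = -8/17;  a_4 = 0;  x_5 = (x_4 − 0)/2 = -4/17
Digits: (1, 0, 0, 1, 0).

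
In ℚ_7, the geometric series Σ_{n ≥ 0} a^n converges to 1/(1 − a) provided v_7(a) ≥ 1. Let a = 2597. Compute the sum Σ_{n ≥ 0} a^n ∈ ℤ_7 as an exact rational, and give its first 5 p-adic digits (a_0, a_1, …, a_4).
Σ a^n = 1/(1 − a) = -1/2596;  first 5 digits = (1, 0, 4, 0, 3)

v_7(a) = 2 ≥ 1, so the series converges in ℤ_7 to 1/(1 − a) = 1/(1 − 2597) = -1/2596. Expand this rational in ℤ_7: compute digits iteratively via d_i = x_i mod 7, x_{i+1} = (x_i − d_i)/7. The first 5 digits are (1, 0, 4, 0, 3).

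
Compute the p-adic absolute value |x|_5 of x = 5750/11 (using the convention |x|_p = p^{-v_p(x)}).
|5750/11|_5 = 1/125

Step 1 — compute v_5(x) by factoring powers of 5 out of the numerator and denominator: v_5(5750/11) = 3. Step 2 — apply |x|_p = p^{-v_p(x)} = 5^{-3} = 1/125.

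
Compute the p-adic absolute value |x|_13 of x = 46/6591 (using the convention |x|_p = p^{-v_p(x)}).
|46/6591|_13 = 2197

Step 1 — compute v_13(x) by factoring powers of 13 out of the numerator and denominator: v_13(46/6591) = -3. Step 2 — apply |x|_p = p^{-v_p(x)} = 13^{3} = 2197.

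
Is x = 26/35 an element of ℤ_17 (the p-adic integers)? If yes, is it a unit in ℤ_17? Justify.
x ∈ ℤ_17^× (unit); v_17(x) = 0

ℤ_17 = {x ∈ ℚ_17 : v_17(x) ≥ 0} and ℤ_17^× = {x ∈ ℤ_17 : v_17(x) = 0}. Here v_17(26/35) = v_17(num) − v_17(den) = 0; compare against these criteria.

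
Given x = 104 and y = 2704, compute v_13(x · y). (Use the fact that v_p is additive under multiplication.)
v_13(281216) = 3

v_p(x) = 1 (factor: 104 = 13^1 · 8); v_p(y) = 2 (factor: 2704 = 13^2 · 16). Additivity: v_p(xy) = v_p(x) + v_p(y) = 1 + 2 = 3. (Direct check: xy = 281216 = 13^3 · (128).)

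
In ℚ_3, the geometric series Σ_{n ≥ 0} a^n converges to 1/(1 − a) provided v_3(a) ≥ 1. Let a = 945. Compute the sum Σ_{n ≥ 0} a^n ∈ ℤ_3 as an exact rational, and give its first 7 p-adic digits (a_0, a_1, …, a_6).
Σ a^n = 1/(1 − a) = -1/944;  first 7 digits = (1, 0, 0, 2, 2, 0, 2)

v_3(a) = 3 ≥ 1, so the series converges in ℤ_3 to 1/(1 − a) = 1/(1 − 945) = -1/944. Expand this rational in ℤ_3: compute digits iteratively via d_i = x_i mod 3, x_{i+1} = (x_i − d_i)/3. The first 7 digits are (1, 0, 0, 2, 2, 0, 2).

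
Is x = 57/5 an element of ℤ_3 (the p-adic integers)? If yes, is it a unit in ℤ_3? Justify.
x ∈ ℤ_3 but not a unit; v_3(x) = 1 > 0

ℤ_3 = {x ∈ ℚ_3 : v_3(x) ≥ 0} and ℤ_3^× = {x ∈ ℤ_3 : v_3(x) = 0}. Here v_3(57/5) = v_3(num) − v_3(den) = 1; compare against these criteria.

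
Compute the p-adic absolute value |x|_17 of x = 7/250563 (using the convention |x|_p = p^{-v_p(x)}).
|7/250563|_17 = 83521

Step 1 — compute v_17(x) by factoring powers of 17 out of the numerator and denominator: v_17(7/250563) = -4. Step 2 — apply |x|_p = p^{-v_p(x)} = 17^{4} = 83521.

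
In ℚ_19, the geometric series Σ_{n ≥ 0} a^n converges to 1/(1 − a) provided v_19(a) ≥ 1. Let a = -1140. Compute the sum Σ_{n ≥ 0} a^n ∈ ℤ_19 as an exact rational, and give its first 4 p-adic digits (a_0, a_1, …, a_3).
Σ a^n = 1/(1 − a) = 1/1141;  first 4 digits = (1, 16, 5, 10)

v_19(a) = 1 ≥ 1, so the series converges in ℤ_19 to 1/(1 − a) = 1/(1 − (-1140)) = 1/1141. Expand this rational in ℤ_19: compute digits iteratively via d_i = x_i mod 19, x_{i+1} = (x_i − d_i)/19. The first 4 digits are (1, 16, 5, 10).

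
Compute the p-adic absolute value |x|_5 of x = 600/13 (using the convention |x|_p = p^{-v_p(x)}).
|600/13|_5 = 1/25

Step 1 — compute v_5(x) by factoring powers of 5 out of the numerator and denominator: v_5(600/13) = 2. Step 2 — apply |x|_p = p^{-v_p(x)} = 5^{-2} = 1/25.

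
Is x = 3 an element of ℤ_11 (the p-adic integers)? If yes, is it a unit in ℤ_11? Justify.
x ∈ ℤ_11^× (unit); v_11(x) = 0

ℤ_11 = {x ∈ ℚ_11 : v_11(x) ≥ 0} and ℤ_11^× = {x ∈ ℤ_11 : v_11(x) = 0}. Here v_11(3) = v_11(num) − v_11(den) = 0; compare against these criteria.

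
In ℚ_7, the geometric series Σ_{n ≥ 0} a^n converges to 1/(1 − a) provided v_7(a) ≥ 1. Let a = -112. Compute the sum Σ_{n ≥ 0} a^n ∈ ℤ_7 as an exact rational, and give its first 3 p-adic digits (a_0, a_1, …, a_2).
Σ a^n = 1/(1 − a) = 1/113;  first 3 digits = (1, 5, 1)

v_7(a) = 1 ≥ 1, so the series converges in ℤ_7 to 1/(1 − a) = 1/(1 − (-112)) = 1/113. Expand this rational in ℤ_7: compute digits iteratively via d_i = x_i mod 7, x_{i+1} = (x_i − d_i)/7. The first 3 digits are (1, 5, 1).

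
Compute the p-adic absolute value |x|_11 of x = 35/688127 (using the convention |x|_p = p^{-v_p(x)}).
|35/688127|_11 = 14641

Step 1 — compute v_11(x) by factoring powers of 11 out of the numerator and denominator: v_11(35/688127) = -4. Step 2 — apply |x|_p = p^{-v_p(x)} = 11^{4} = 14641.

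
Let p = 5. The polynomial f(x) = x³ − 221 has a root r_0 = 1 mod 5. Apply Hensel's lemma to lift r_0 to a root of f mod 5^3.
r_2 = 16 (mod 125)

Hensel: r_{i+1} = r_i − f(r_i)/f′(r_i) mod 5^{i+2}, where f′(x) = 3x². Iterate:
  r_0 = 1 (mod 5)
  r_1 = 16 (mod 25)
  r_2 = 16 (mod 125)
Final: r = 16 with f(r) ≡ 0 mod 5^3.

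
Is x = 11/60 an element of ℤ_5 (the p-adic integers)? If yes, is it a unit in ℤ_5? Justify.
x ∉ ℤ_5 (v_5(x) = -1 < 0)

ℤ_5 = {x ∈ ℚ_5 : v_5(x) ≥ 0} and ℤ_5^× = {x ∈ ℤ_5 : v_5(x) = 0}. Here v_5(11/60) = v_5(num) − v_5(den) = -1; compare against these criteria.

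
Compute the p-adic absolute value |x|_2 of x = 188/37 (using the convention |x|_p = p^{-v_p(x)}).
|188/37|_2 = 1/4

Step 1 — compute v_2(x) by factoring powers of 2 out of the numerator and denominator: v_2(188/37) = 2. Step 2 — apply |x|_p = p^{-v_p(x)} = 2^{-2} = 1/4.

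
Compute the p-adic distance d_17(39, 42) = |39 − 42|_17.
d_17(39, 42) = 1

Step 1 — x − y = 39 − 42 = -3. Step 2 — v_17(-3) = 0 (factor: -3 = −(17^0 · 3); the sign does not affect v_p). Step 3 — |x − y|_17 = 17^{0} = 1.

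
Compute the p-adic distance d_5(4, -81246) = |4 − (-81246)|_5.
d_5(4, -81246) = 1/3125

Step 1 — x − y = 4 − (-81246) = 81250. Step 2 — v_5(81250) = 5 (factor: 81250 = (5^5 · 26); the sign does not affect v_p). Step 3 — |x − y|_5 = 5^{-5} = 1/3125.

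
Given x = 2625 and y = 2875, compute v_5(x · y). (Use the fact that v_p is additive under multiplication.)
v_5(7546875) = 6

v_p(x) = 3 (factor: 2625 = 5^3 · 21); v_p(y) = 3 (factor: 2875 = 5^3 · 23). Additivity: v_p(xy) = v_p(x) + v_p(y) = 3 + 3 = 6. (Direct check: xy = 7546875 = 5^6 · (483).)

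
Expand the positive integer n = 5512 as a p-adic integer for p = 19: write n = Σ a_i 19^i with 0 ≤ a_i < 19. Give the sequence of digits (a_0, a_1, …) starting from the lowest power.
(a_0, a_1, …) = (2, 5, 15)

Repeated division by 19 gives the digits low-to-high: 5512 = 2 + 5·19^1 + 15·19^2. Digit sequence: (2, 5, 15).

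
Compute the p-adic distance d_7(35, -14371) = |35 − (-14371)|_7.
d_7(35, -14371) = 1/2401

Step 1 — x − y = 35 − (-14371) = 14406. Step 2 — v_7(14406) = 4 (factor: 14406 = (7^4 · 6); the sign does not affect v_p). Step 3 — |x − y|_7 = 7^{-4} = 1/2401.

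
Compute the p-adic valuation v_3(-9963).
v_3(-9963) = 5

v_3(n) is the largest exponent k such that 3^k divides n. Factor out: -9963 = -3^5 · 41. (Sign doesn't affect v_p.) So v_3(-9963) = 5.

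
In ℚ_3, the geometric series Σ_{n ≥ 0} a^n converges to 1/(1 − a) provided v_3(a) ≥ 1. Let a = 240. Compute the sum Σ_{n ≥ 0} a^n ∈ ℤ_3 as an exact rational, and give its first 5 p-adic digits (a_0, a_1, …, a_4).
Σ a^n = 1/(1 − a) = -1/239;  first 5 digits = (1, 2, 0, 2, 0)

v_3(a) = 1 ≥ 1, so the series converges in ℤ_3 to 1/(1 − a) = 1/(1 − 240) = -1/239. Expand this rational in ℤ_3: compute digits iteratively via d_i = x_i mod 3, x_{i+1} = (x_i − d_i)/3. The first 5 digits are (1, 2, 0, 2, 0).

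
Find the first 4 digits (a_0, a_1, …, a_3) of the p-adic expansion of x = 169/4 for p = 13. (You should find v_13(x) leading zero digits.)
(a_0, …, a_3) = (0, 0, 10, 9)

v_13(169/4) = 2, so a_0 = ... = a_1 = 0. Factor out: x = 13^2 · u with u = 1/4 a unit in ℤ_13. Expand u iteratively via a_{v+i} = u_i mod 13, u_{i+1} = (u_i − a_{v+i})/13:
  u_0 = 1/4;  a_2 = 10;  u_1 = (u_0 − 10)/13 = -3/4
  u_1 = -3/4;  a_3 = 9;  u_2 = (u_1 − 9)/13 = -3/4
Digits: (0, 0, 10, 9).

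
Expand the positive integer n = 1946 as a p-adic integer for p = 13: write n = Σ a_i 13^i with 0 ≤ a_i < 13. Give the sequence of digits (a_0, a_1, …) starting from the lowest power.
(a_0, a_1, …) = (9, 6, 11)

Repeated division by 13 gives the digits low-to-high: 1946 = 9 + 6·13^1 + 11·13^2. Digit sequence: (9, 6, 11).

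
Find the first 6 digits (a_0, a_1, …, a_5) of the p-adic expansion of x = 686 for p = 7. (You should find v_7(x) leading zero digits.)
(a_0, …, a_5) = (0, 0, 0, 2, 0, 0)

v_7(686) = 3, so a_0 = ... = a_2 = 0. Factor out: x = 7^3 · u with u = 2 a unit in ℤ_7. Expand u iteratively via a_{v+i} = u_i mod 7, u_{i+1} = (u_i − a_{v+i})/7:
  u_0 = 2;  a_3 = 2;  u_1 = (u_0 − 2)/7 = 0
  u_1 = 0;  a_4 = 0;  u_2 = (u_1 − 0)/7 = 0
  u_2 = 0;  a_5 = 0;  u_3 = (u_2 − 0)/7 = 0
Digits: (0, 0, 0, 2, 0, 0).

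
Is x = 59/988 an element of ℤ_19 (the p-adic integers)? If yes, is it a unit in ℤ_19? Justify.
x ∉ ℤ_19 (v_19(x) = -1 < 0)

ℤ_19 = {x ∈ ℚ_19 : v_19(x) ≥ 0} and ℤ_19^× = {x ∈ ℤ_19 : v_19(x) = 0}. Here v_19(59/988) = v_19(num) − v_19(den) = -1; compare against these criteria.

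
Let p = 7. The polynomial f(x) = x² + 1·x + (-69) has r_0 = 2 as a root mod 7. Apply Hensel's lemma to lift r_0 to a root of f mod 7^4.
r_3 = 1857 (mod 2401)

Hensel: r_{i+1} = r_i − f(r_i)·(f′(r_i))^{-1} mod 7^{i+2}, f′(x) = 2x + 1. Iterate:
  r_0 = 2 (mod 7)
  r_1 = 44 (mod 49)
  r_2 = 142 (mod 343)
  r_3 = 1857 (mod 2401)
Final: r = 1857 satisfies f(r) ≡ 0 mod 7^4.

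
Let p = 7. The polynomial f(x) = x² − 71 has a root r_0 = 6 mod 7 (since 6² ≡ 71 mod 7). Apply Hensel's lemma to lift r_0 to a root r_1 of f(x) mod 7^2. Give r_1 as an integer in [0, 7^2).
r_1 = 13 (mod 49)

Hensel's recurrence: r_{i+1} = r_i − f(r_i)·(f′(r_i))^{-1} mod 7^{i+2}, with f′(x) = 2x. Iterate:
  r_0 = 6 (mod 7)
  r_1 = 13 (mod 49)
Final: r_1 = 13, and one checks f(r_1) ≡ 0 mod 7^2.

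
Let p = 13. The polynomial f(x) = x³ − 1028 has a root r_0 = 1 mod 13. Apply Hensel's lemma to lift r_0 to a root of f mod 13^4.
r_3 = 23271 (mod 28561)

Hensel: r_{i+1} = r_i − f(r_i)/f′(r_i) mod 13^{i+2}, where f′(x) = 3x². Iterate:
  r_0 = 1 (mod 13)
  r_1 = 118 (mod 169)
  r_2 = 1301 (mod 2197)
  r_3 = 23271 (mod 28561)
Final: r = 23271 with f(r) ≡ 0 mod 13^4.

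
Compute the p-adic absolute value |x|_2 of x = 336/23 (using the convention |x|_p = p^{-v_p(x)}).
|336/23|_2 = 1/16

Step 1 — compute v_2(x) by factoring powers of 2 out of the numerator and denominator: v_2(336/23) = 4. Step 2 — apply |x|_p = p^{-v_p(x)} = 2^{-4} = 1/16.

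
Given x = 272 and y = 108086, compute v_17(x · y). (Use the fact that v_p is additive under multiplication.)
v_17(29399392) = 4

v_p(x) = 1 (factor: 272 = 17^1 · 16); v_p(y) = 3 (factor: 108086 = 17^3 · 22). Additivity: v_p(xy) = v_p(x) + v_p(y) = 1 + 3 = 4. (Direct check: xy = 29399392 = 17^4 · (352).)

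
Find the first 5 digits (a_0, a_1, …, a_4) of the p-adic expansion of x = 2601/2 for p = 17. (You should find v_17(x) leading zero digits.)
(a_0, …, a_4) = (0, 0, 13, 8, 8)

v_17(2601/2) = 2, so a_0 = ... = a_1 = 0. Factor out: x = 17^2 · u with u = 9/2 a unit in ℤ_17. Expand u iteratively via a_{v+i} = u_i mod 17, u_{i+1} = (u_i − a_{v+i})/17:
  u_0 = 9/2;  a_2 = 13;  u_1 = (u_0 − 13)/17 = -1/2
  u_1 = -1/2;  a_3 = 8;  u_2 = (u_1 − 8)/17 = -1/2
  u_2 = -1/2;  a_4 = 8;  u_3 = (u_2 − 8)/17 = -1/2
Digits: (0, 0, 13, 8, 8).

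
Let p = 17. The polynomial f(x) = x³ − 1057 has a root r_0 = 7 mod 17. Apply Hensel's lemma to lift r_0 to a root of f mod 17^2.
r_1 = 177 (mod 289)

Hensel: r_{i+1} = r_i − f(r_i)/f′(r_i) mod 17^{i+2}, where f′(x) = 3x². Iterate:
  r_0 = 7 (mod 17)
  r_1 = 177 (mod 289)
Final: r = 177 with f(r) ≡ 0 mod 17^2.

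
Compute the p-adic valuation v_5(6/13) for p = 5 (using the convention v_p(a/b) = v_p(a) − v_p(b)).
v_5(6/13) = 0

Factor powers of 5 from the numerator and denominator of the reduced fraction: 6 = 5^0 · 6 and 13 = 5^0 · 13. Apply v_p(a/b) = v_p(a) − v_p(b): v_5(6/13) = 0 − 0 = 0.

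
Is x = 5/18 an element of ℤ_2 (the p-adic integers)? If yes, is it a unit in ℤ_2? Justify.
x ∉ ℤ_2 (v_2(x) = -1 < 0)

ℤ_2 = {x ∈ ℚ_2 : v_2(x) ≥ 0} and ℤ_2^× = {x ∈ ℤ_2 : v_2(x) = 0}. Here v_2(5/18) = v_2(num) − v_2(den) = -1; compare against these criteria.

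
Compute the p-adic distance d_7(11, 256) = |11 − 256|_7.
d_7(11, 256) = 1/49

Step 1 — x − y = 11 − 256 = -245. Step 2 — v_7(-245) = 2 (factor: -245 = −(7^2 · 5); the sign does not affect v_p). Step 3 — |x − y|_7 = 7^{-2} = 1/49.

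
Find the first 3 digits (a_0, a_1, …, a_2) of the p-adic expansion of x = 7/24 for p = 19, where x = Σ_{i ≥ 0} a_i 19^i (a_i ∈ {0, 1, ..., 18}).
(a_0, …, a_2) = (9, 13, 8)

v_19(7/24) = 0 (numerator and denominator both coprime to 19), so x ∈ ℤ_19^×. Compute digits iteratively via a_i = x_i mod 19, x_{i+1} = (x_i − a_i)/19, with x_0 = x:
  x_0 = 7/24;  a_0 = 9;  x_1 = (x_0 − 9)/19 = -11/24
  x_1 = -11/24;  a_1 = 13;  x_2 = (x_1 − 13)/19 = -17/24
  x_2 = -17/24;  a_2 = 8;  x_3 = (x_2 − 8)/19 = -11/24
Digits: (9, 13, 8).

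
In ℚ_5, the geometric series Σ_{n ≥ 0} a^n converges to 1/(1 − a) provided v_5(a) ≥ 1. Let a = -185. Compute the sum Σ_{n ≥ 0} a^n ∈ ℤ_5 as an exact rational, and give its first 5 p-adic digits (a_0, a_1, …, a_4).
Σ a^n = 1/(1 − a) = 1/186;  first 5 digits = (1, 3, 1, 4, 4)

v_5(a) = 1 ≥ 1, so the series converges in ℤ_5 to 1/(1 − a) = 1/(1 − (-185)) = 1/186. Expand this rational in ℤ_5: compute digits iteratively via d_i = x_i mod 5, x_{i+1} = (x_i − d_i)/5. The first 5 digits are (1, 3, 1, 4, 4).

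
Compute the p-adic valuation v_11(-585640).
v_11(-585640) = 4

v_11(n) is the largest exponent k such that 11^k divides n. Factor out: -585640 = -11^4 · 40. (Sign doesn't affect v_p.) So v_11(-585640) = 4.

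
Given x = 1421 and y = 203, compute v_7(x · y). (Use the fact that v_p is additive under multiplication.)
v_7(288463) = 3

v_p(x) = 2 (factor: 1421 = 7^2 · 29); v_p(y) = 1 (factor: 203 = 7^1 · 29). Additivity: v_p(xy) = v_p(x) + v_p(y) = 2 + 1 = 3. (Direct check: xy = 288463 = 7^3 · (841).)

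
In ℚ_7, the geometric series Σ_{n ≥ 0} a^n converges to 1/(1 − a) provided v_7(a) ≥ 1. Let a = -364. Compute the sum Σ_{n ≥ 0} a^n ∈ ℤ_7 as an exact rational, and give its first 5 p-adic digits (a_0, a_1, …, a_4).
Σ a^n = 1/(1 − a) = 1/365;  first 5 digits = (1, 4, 1, 1, 6)

v_7(a) = 1 ≥ 1, so the series converges in ℤ_7 to 1/(1 − a) = 1/(1 − (-364)) = 1/365. Expand this rational in ℤ_7: compute digits iteratively via d_i = x_i mod 7, x_{i+1} = (x_i − d_i)/7. The first 5 digits are (1, 4, 1, 1, 6).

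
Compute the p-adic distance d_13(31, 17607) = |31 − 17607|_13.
d_13(31, 17607) = 1/2197

Step 1 — x − y = 31 − 17607 = -17576. Step 2 — v_13(-17576) = 3 (factor: -17576 = −(13^3 · 8); the sign does not affect v_p). Step 3 — |x − y|_13 = 13^{-3} = 1/2197.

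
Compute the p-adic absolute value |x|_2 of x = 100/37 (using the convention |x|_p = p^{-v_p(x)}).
|100/37|_2 = 1/4

Step 1 — compute v_2(x) by factoring powers of 2 out of the numerator and denominator: v_2(100/37) = 2. Step 2 — apply |x|_p = p^{-v_p(x)} = 2^{-2} = 1/4.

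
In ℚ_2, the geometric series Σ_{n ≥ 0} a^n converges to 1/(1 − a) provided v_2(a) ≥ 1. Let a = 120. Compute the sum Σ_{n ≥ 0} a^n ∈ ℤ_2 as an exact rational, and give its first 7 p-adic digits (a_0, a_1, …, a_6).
Σ a^n = 1/(1 − a) = -1/119;  first 7 digits = (1, 0, 0, 1, 1, 1, 0)

v_2(a) = 3 ≥ 1, so the series converges in ℤ_2 to 1/(1 − a) = 1/(1 − 120) = -1/119. Expand this rational in ℤ_2: compute digits iteratively via d_i = x_i mod 2, x_{i+1} = (x_i − d_i)/2. The first 7 digits are (1, 0, 0, 1, 1, 1, 0).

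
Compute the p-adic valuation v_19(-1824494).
v_19(-1824494) = 4

v_19(n) is the largest exponent k such that 19^k divides n. Factor out: -1824494 = -19^4 · 14. (Sign doesn't affect v_p.) So v_19(-1824494) = 4.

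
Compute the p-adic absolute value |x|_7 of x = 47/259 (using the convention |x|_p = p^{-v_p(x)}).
|47/259|_7 = 7

Step 1 — compute v_7(x) by factoring powers of 7 out of the numerator and denominator: v_7(47/259) = -1. Step 2 — apply |x|_p = p^{-v_p(x)} = 7^{1} = 7.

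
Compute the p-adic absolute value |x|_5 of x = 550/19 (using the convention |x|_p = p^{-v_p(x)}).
|550/19|_5 = 1/25

Step 1 — compute v_5(x) by factoring powers of 5 out of the numerator and denominator: v_5(550/19) = 2. Step 2 — apply |x|_p = p^{-v_p(x)} = 5^{-2} = 1/25.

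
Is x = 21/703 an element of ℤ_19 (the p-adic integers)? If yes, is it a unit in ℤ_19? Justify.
x ∉ ℤ_19 (v_19(x) = -1 < 0)

ℤ_19 = {x ∈ ℚ_19 : v_19(x) ≥ 0} and ℤ_19^× = {x ∈ ℤ_19 : v_19(x) = 0}. Here v_19(21/703) = v_19(num) − v_19(den) = -1; compare against these criteria.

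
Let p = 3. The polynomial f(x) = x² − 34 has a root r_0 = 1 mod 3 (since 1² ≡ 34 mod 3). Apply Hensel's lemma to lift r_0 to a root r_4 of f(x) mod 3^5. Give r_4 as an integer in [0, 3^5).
r_4 = 148 (mod 243)

Hensel's recurrence: r_{i+1} = r_i − f(r_i)·(f′(r_i))^{-1} mod 3^{i+2}, with f′(x) = 2x. Iterate:
  r_0 = 1 (mod 3)
  r_1 = 4 (mod 9)
  r_2 = 13 (mod 27)
  r_3 = 67 (mod 81)
  r_4 = 148 (mod 243)
Final: r_4 = 148, and one checks f(r_4) ≡ 0 mod 3^5.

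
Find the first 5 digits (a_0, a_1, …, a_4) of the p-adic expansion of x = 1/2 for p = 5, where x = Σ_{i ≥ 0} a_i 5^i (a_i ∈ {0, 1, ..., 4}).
(a_0, …, a_4) = (3, 2, 2, 2, 2)

v_5(1/2) = 0 (numerator and denominator both coprime to 5), so x ∈ ℤ_5^×. Compute digits iteratively via a_i = x_i mod 5, x_{i+1} = (x_i − a_i)/5, with x_0 = x:
  x_0 = 1/2;  a_0 = 3;  x_1 = (x_0 − 3)/5 = -1/2
  x_1 = -1/2;  a_1 = 2;  x_2 = (x_1 − 2)/5 = -1/2
  x_2 = -1/2;  a_2 = 2;  x_3 = (x_2 − 2)/5 = -1/2
  x_3 = -1/2;  a_3 = 2;  x_4 = (x_3 − 2)/5 = -1/2
  x_4 = -1/2;  a_4 = 2;  x_5 = (x_4 − 2)/5 = -1/2
Digits: (3, 2, 2, 2, 2).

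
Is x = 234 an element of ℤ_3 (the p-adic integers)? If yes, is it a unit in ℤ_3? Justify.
x ∈ ℤ_3 but not a unit; v_3(x) = 2 > 0

ℤ_3 = {x ∈ ℚ_3 : v_3(x) ≥ 0} and ℤ_3^× = {x ∈ ℤ_3 : v_3(x) = 0}. Here v_3(234) = v_3(num) − v_3(den) = 2; compare against these criteria.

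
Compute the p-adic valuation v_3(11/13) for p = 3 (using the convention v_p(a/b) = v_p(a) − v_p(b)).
v_3(11/13) = 0

Factor powers of 3 from the numerator and denominator of the reduced fraction: 11 = 3^0 · 11 and 13 = 3^0 · 13. Apply v_p(a/b) = v_p(a) − v_p(b): v_3(11/13) = 0 − 0 = 0.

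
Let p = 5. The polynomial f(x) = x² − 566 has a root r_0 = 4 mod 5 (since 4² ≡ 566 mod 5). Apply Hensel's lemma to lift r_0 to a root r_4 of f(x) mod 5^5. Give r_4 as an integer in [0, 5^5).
r_4 = 2729 (mod 3125)

Hensel's recurrence: r_{i+1} = r_i − f(r_i)·(f′(r_i))^{-1} mod 5^{i+2}, with f′(x) = 2x. Iterate:
  r_0 = 4 (mod 5)
  r_1 = 4 (mod 25)
  r_2 = 104 (mod 125)
  r_3 = 229 (mod 625)
  r_4 = 2729 (mod 3125)
Final: r_4 = 2729, and one checks f(r_4) ≡ 0 mod 5^5.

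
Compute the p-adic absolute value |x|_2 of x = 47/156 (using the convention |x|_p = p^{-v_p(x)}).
|47/156|_2 = 4

Step 1 — compute v_2(x) by factoring powers of 2 out of the numerator and denominator: v_2(47/156) = -2. Step 2 — apply |x|_p = p^{-v_p(x)} = 2^{2} = 4.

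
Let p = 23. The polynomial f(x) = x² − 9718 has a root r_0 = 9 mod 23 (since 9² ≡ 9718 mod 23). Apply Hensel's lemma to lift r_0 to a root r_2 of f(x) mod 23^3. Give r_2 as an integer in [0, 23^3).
r_2 = 515 (mod 12167)

Hensel's recurrence: r_{i+1} = r_i − f(r_i)·(f′(r_i))^{-1} mod 23^{i+2}, with f′(x) = 2x. Iterate:
  r_0 = 9 (mod 23)
  r_1 = 515 (mod 529)
  r_2 = 515 (mod 12167)
Final: r_2 = 515, and one checks f(r_2) ≡ 0 mod 23^3.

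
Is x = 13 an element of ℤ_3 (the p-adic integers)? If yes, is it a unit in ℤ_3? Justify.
x ∈ ℤ_3^× (unit); v_3(x) = 0

ℤ_3 = {x ∈ ℚ_3 : v_3(x) ≥ 0} and ℤ_3^× = {x ∈ ℤ_3 : v_3(x) = 0}. Here v_3(13) = v_3(num) − v_3(den) = 0; compare against these criteria.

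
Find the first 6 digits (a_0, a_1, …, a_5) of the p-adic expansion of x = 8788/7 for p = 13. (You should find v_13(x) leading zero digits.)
(a_0, …, a_5) = (0, 0, 0, 8, 5, 7)

v_13(8788/7) = 3, so a_0 = ... = a_2 = 0. Factor out: x = 13^3 · u with u = 4/7 a unit in ℤ_13. Expand u iteratively via a_{v+i} = u_i mod 13, u_{i+1} = (u_i − a_{v+i})/13:
  u_0 = 4/7;  a_3 = 8;  u_1 = (u_0 − 8)/13 = -4/7
  u_1 = -4/7;  a_4 = 5;  u_2 = (u_1 − 5)/13 = -3/7
  u_2 = -3/7;  a_5 = 7;  u_3 = (u_2 − 7)/13 = -4/7
Digits: (0, 0, 0, 8, 5, 7).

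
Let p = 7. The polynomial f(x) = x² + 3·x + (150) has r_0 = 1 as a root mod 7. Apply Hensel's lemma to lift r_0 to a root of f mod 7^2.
r_1 = 29 (mod 49)

Hensel: r_{i+1} = r_i − f(r_i)·(f′(r_i))^{-1} mod 7^{i+2}, f′(x) = 2x + 3. Iterate:
  r_0 = 1 (mod 7)
  r_1 = 29 (mod 49)
Final: r = 29 satisfies f(r) ≡ 0 mod 7^2.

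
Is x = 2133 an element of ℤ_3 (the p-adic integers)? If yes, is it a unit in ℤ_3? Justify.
x ∈ ℤ_3 but not a unit; v_3(x) = 3 > 0

ℤ_3 = {x ∈ ℚ_3 : v_3(x) ≥ 0} and ℤ_3^× = {x ∈ ℤ_3 : v_3(x) = 0}. Here v_3(2133) = v_3(num) − v_3(den) = 3; compare against these criteria.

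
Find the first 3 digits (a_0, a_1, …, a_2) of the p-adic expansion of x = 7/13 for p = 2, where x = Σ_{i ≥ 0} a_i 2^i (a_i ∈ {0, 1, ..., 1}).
(a_0, …, a_2) = (1, 1, 0)

v_2(7/13) = 0 (numerator and denominator both coprime to 2), so x ∈ ℤ_2^×. Compute digits iteratively via a_i = x_i mod 2, x_{i+1} = (x_i − a_i)/2, with x_0 = x:
  x_0 = 7/13;  a_0 = 1;  x_1 = (x_0 − 1)/2 = -3/13
  x_1 = -3/13;  a_1 = 1;  x_2 = (x_1 − 1)/2 = -8/13
  x_2 = -8/13;  a_2 = 0;  x_3 = (x_2 − 0)/2 = -4/13
Digits: (1, 1, 0).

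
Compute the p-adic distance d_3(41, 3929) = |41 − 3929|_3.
d_3(41, 3929) = 1/243

Step 1 — x − y = 41 − 3929 = -3888. Step 2 — v_3(-3888) = 5 (factor: -3888 = −(3^5 · 16); the sign does not affect v_p). Step 3 — |x − y|_3 = 3^{-5} = 1/243.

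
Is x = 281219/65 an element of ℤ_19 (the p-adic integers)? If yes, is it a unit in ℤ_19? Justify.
x ∈ ℤ_19 but not a unit; v_19(x) = 3 > 0

ℤ_19 = {x ∈ ℚ_19 : v_19(x) ≥ 0} and ℤ_19^× = {x ∈ ℤ_19 : v_19(x) = 0}. Here v_19(281219/65) = v_19(num) − v_19(den) = 3; compare against these criteria.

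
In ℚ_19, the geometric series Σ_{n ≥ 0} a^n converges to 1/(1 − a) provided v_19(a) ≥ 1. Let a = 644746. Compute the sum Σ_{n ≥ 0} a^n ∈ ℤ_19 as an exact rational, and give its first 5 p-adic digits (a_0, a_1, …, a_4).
Σ a^n = 1/(1 − a) = -1/644745;  first 5 digits = (1, 0, 0, 18, 4)

v_19(a) = 3 ≥ 1, so the series converges in ℤ_19 to 1/(1 − a) = 1/(1 − 644746) = -1/644745. Expand this rational in ℤ_19: compute digits iteratively via d_i = x_i mod 19, x_{i+1} = (x_i − d_i)/19. The first 5 digits are (1, 0, 0, 18, 4).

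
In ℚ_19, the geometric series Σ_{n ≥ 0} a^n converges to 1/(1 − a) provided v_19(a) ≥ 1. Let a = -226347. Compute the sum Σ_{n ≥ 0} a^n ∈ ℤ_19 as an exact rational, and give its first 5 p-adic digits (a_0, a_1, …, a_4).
Σ a^n = 1/(1 − a) = 1/226348;  first 5 digits = (1, 0, 0, 5, 17)

v_19(a) = 3 ≥ 1, so the series converges in ℤ_19 to 1/(1 − a) = 1/(1 − (-226347)) = 1/226348. Expand this rational in ℤ_19: compute digits iteratively via d_i = x_i mod 19, x_{i+1} = (x_i − d_i)/19. The first 5 digits are (1, 0, 0, 5, 17).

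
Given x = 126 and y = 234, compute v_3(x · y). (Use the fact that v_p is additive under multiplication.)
v_3(29484) = 4

v_p(x) = 2 (factor: 126 = 3^2 · 14); v_p(y) = 2 (factor: 234 = 3^2 · 26). Additivity: v_p(xy) = v_p(x) + v_p(y) = 2 + 2 = 4. (Direct check: xy = 29484 = 3^4 · (364).)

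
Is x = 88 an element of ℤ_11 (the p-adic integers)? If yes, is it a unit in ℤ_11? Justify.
x ∈ ℤ_11 but not a unit; v_11(x) = 1 > 0

ℤ_11 = {x ∈ ℚ_11 : v_11(x) ≥ 0} and ℤ_11^× = {x ∈ ℤ_11 : v_11(x) = 0}. Here v_11(88) = v_11(num) − v_11(den) = 1; compare against these criteria.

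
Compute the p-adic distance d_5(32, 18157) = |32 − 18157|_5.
d_5(32, 18157) = 1/625

Step 1 — x − y = 32 − 18157 = -18125. Step 2 — v_5(-18125) = 4 (factor: -18125 = −(5^4 · 29); the sign does not affect v_p). Step 3 — |x − y|_5 = 5^{-4} = 1/625.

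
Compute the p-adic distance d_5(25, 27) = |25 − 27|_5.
d_5(25, 27) = 1

Step 1 — x − y = 25 − 27 = -2. Step 2 — v_5(-2) = 0 (factor: -2 = −(5^0 · 2); the sign does not affect v_p). Step 3 — |x − y|_5 = 5^{0} = 1.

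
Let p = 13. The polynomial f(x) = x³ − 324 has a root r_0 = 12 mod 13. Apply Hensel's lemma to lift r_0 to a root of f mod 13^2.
r_1 = 51 (mod 169)

Hensel: r_{i+1} = r_i − f(r_i)/f′(r_i) mod 13^{i+2}, where f′(x) = 3x². Iterate:
  r_0 = 12 (mod 13)
  r_1 = 51 (mod 169)
Final: r = 51 with f(r) ≡ 0 mod 13^2.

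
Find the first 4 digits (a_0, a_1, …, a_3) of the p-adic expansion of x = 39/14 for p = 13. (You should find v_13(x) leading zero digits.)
(a_0, …, a_3) = (0, 3, 10, 2)

v_13(39/14) = 1, so a_0 = ... = a_0 = 0. Factor out: x = 13^1 · u with u = 3/14 a unit in ℤ_13. Expand u iteratively via a_{v+i} = u_i mod 13, u_{i+1} = (u_i − a_{v+i})/13:
  u_0 = 3/14;  a_1 = 3;  u_1 = (u_0 − 3)/13 = -3/14
  u_1 = -3/14;  a_2 = 10;  u_2 = (u_1 − 10)/13 = -11/14
  u_2 = -11/14;  a_3 = 2;  u_3 = (u_2 − 2)/13 = -3/14
Digits: (0, 3, 10, 2).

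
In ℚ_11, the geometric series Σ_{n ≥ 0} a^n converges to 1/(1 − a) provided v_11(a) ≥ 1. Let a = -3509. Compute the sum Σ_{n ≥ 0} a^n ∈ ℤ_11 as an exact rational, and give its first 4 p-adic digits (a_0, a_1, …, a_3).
Σ a^n = 1/(1 − a) = 1/3510;  first 4 digits = (1, 0, 4, 8)

v_11(a) = 2 ≥ 1, so the series converges in ℤ_11 to 1/(1 − a) = 1/(1 − (-3509)) = 1/3510. Expand this rational in ℤ_11: compute digits iteratively via d_i = x_i mod 11, x_{i+1} = (x_i − d_i)/11. The first 4 digits are (1, 0, 4, 8).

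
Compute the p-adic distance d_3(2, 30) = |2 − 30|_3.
d_3(2, 30) = 1

Step 1 — x − y = 2 − 30 = -28. Step 2 — v_3(-28) = 0 (factor: -28 = −(3^0 · 28); the sign does not affect v_p). Step 3 — |x − y|_3 = 3^{0} = 1.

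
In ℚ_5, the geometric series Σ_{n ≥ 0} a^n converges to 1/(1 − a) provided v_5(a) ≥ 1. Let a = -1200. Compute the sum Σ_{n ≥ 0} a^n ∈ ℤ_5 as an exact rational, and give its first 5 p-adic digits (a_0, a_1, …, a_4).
Σ a^n = 1/(1 − a) = 1/1201;  first 5 digits = (1, 0, 2, 0, 2)

v_5(a) = 2 ≥ 1, so the series converges in ℤ_5 to 1/(1 − a) = 1/(1 − (-1200)) = 1/1201. Expand this rational in ℤ_5: compute digits iteratively via d_i = x_i mod 5, x_{i+1} = (x_i − d_i)/5. The first 5 digits are (1, 0, 2, 0, 2).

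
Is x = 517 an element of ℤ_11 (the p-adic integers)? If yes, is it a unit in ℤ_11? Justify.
x ∈ ℤ_11 but not a unit; v_11(x) = 1 > 0

ℤ_11 = {x ∈ ℚ_11 : v_11(x) ≥ 0} and ℤ_11^× = {x ∈ ℤ_11 : v_11(x) = 0}. Here v_11(517) = v_11(num) − v_11(den) = 1; compare against these criteria.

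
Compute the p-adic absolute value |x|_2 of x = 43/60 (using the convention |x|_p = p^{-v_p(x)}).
|43/60|_2 = 4

Step 1 — compute v_2(x) by factoring powers of 2 out of the numerator and denominator: v_2(43/60) = -2. Step 2 — apply |x|_p = p^{-v_p(x)} = 2^{2} = 4.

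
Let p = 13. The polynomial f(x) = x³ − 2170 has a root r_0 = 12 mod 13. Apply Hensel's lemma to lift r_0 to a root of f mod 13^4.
r_3 = 25453 (mod 28561)

Hensel: r_{i+1} = r_i − f(r_i)/f′(r_i) mod 13^{i+2}, where f′(x) = 3x². Iterate:
  r_0 = 12 (mod 13)
  r_1 = 103 (mod 169)
  r_2 = 1286 (mod 2197)
  r_3 = 25453 (mod 28561)
Final: r = 25453 with f(r) ≡ 0 mod 13^4.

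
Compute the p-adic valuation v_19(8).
v_19(8) = 0

v_19(n) is the largest exponent k such that 19^k divides n. Factor out: 8 = 19^0 · 8. (Sign doesn't affect v_p.) So v_19(8) = 0.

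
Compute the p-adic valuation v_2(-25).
v_2(-25) = 0

v_2(n) is the largest exponent k such that 2^k divides n. Factor out: -25 = -2^0 · 25. (Sign doesn't affect v_p.) So v_2(-25) = 0.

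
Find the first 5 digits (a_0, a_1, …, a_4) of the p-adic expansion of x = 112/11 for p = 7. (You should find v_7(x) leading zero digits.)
(a_0, …, a_4) = (0, 4, 6, 1, 1)

v_7(112/11) = 1, so a_0 = ... = a_0 = 0. Factor out: x = 7^1 · u with u = 16/11 a unit in ℤ_7. Expand u iteratively via a_{v+i} = u_i mod 7, u_{i+1} = (u_i − a_{v+i})/7:
  u_0 = 16/11;  a_1 = 4;  u_1 = (u_0 − 4)/7 = -4/11
  u_1 = -4/11;  a_2 = 6;  u_2 = (u_1 − 6)/7 = -10/11
  u_2 = -10/11;  a_3 = 1;  u_3 = (u_2 − 1)/7 = -3/11
  u_3 = -3/11;  a_4 = 1;  u_4 = (u_3 − 1)/7 = -2/11
Digits: (0, 4, 6, 1, 1).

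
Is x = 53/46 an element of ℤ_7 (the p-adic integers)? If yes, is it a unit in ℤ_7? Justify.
x ∈ ℤ_7^× (unit); v_7(x) = 0

ℤ_7 = {x ∈ ℚ_7 : v_7(x) ≥ 0} and ℤ_7^× = {x ∈ ℤ_7 : v_7(x) = 0}. Here v_7(53/46) = v_7(num) − v_7(den) = 0; compare against these criteria.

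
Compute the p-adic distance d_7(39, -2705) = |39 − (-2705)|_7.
d_7(39, -2705) = 1/343

Step 1 — x − y = 39 − (-2705) = 2744. Step 2 — v_7(2744) = 3 (factor: 2744 = (7^3 · 8); the sign does not affect v_p). Step 3 — |x − y|_7 = 7^{-3} = 1/343.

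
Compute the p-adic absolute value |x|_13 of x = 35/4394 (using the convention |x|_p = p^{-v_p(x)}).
|35/4394|_13 = 2197

Step 1 — compute v_13(x) by factoring powers of 13 out of the numerator and denominator: v_13(35/4394) = -3. Step 2 — apply |x|_p = p^{-v_p(x)} = 13^{3} = 2197.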